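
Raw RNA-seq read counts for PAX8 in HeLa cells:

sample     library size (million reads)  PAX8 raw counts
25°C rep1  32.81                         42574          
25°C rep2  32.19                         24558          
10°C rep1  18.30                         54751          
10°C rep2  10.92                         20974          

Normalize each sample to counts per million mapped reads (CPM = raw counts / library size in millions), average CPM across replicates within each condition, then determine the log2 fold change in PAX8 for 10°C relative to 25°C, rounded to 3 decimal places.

CPM(25°C rep1) = 42574 / 32.81 = 1297.5922
CPM(25°C rep2) = 24558 / 32.19 = 762.9077
CPM(10°C rep1) = 54751 / 18.30 = 2991.8579
CPM(10°C rep2) = 20974 / 10.92 = 1920.6960
mean CPM(25°C) = 1030.2500; mean CPM(10°C) = 2456.2769
Fold change = 2456.2769 / 1030.2500 = 2.38416
log2(2.38416) = 1.2535

1.253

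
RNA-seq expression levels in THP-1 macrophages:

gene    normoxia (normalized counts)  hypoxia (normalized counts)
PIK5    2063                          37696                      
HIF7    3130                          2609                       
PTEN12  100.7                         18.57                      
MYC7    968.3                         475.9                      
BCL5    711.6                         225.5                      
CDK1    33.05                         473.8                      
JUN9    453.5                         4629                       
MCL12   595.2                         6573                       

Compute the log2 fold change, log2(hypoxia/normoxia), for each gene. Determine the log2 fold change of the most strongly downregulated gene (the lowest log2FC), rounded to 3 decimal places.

log2(37696/2063) = 4.192  (PIK5)
log2(2609/3130) = -0.263  (HIF7)
log2(18.57/100.7) = -2.439  (PTEN12)
log2(475.9/968.3) = -1.025  (MYC7)
log2(225.5/711.6) = -1.658  (BCL5)
log2(473.8/33.05) = 3.842  (CDK1)
log2(4629/453.5) = 3.352  (JUN9)
log2(6573/595.2) = 3.465  (MCL12)
PTEN12 is most strongly downregulated.

-2.439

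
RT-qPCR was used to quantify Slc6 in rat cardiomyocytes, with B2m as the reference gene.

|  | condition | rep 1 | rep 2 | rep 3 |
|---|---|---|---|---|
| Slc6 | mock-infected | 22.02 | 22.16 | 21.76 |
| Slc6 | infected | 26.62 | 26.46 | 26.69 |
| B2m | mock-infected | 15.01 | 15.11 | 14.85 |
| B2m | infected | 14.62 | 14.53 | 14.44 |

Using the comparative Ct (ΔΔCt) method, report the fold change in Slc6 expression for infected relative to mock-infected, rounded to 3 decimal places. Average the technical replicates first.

Mean Ct: Slc6 mock-infected 21.980; Slc6 infected 26.590; B2m mock-infected 14.990; B2m infected 14.530
ΔCt(mock-infected) = 21.980 − 14.990 = 6.990
ΔCt(infected) = 26.590 − 14.530 = 12.060
ΔΔCt = 12.060 − 6.990 = 5.070
Fold change = 2^(−5.070) = 0.0298

0.030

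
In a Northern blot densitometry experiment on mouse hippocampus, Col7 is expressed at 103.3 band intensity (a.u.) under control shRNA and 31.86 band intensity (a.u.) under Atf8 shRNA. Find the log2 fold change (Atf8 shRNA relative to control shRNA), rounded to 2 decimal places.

Fold change = 31.86 / 103.3 = 0.3084
log2(0.3084) = -1.697

-1.70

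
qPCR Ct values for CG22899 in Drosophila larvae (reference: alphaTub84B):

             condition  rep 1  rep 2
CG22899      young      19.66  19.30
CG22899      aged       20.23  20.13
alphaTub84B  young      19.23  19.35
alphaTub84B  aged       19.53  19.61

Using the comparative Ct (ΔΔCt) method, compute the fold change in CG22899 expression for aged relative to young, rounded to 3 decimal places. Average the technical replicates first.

Mean Ct: CG22899 young 19.480; CG22899 aged 20.180; alphaTub84B young 19.290; alphaTub84B aged 19.570
ΔCt(young) = 19.480 − 19.290 = 0.190
ΔCt(aged) = 20.180 − 19.570 = 0.610
ΔΔCt = 0.610 − 0.190 = 0.420
Fold change = 2^(−0.420) = 0.7474

0.747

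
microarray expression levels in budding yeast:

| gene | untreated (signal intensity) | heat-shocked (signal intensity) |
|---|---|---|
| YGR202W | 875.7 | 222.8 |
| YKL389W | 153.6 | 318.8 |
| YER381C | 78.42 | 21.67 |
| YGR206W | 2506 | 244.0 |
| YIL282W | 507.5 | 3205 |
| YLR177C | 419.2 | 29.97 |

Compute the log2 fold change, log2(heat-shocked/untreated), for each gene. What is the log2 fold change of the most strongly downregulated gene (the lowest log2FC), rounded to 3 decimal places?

log2(222.8/875.7) = -1.975  (YGR202W)
log2(318.8/153.6) = 1.053  (YKL389W)
log2(21.67/78.42) = -1.856  (YER381C)
log2(244.0/2506) = -3.360  (YGR206W)
log2(3205/507.5) = 2.659  (YIL282W)
log2(29.97/419.2) = -3.806  (YLR177C)
YLR177C is most strongly downregulated.

-3.806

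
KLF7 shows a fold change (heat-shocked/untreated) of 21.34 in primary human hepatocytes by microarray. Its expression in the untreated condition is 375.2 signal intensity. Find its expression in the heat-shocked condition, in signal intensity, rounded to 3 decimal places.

8006.768

heat-shocked expression = 375.2 × 21.34 = 8006.768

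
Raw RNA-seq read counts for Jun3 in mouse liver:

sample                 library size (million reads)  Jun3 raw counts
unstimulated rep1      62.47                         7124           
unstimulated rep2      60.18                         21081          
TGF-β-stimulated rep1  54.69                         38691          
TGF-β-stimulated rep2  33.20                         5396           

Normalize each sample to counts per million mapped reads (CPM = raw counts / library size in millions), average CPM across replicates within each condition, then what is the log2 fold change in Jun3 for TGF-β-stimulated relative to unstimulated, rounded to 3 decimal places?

CPM(unstimulated rep1) = 7124 / 62.47 = 114.0387
CPM(unstimulated rep2) = 21081 / 60.18 = 350.2991
CPM(TGF-β-stimulated rep1) = 38691 / 54.69 = 707.4602
CPM(TGF-β-stimulated rep2) = 5396 / 33.20 = 162.5301
mean CPM(unstimulated) = 232.1689; mean CPM(TGF-β-stimulated) = 434.9952
Fold change = 434.9952 / 232.1689 = 1.87362
log2(1.87362) = 0.9058

0.906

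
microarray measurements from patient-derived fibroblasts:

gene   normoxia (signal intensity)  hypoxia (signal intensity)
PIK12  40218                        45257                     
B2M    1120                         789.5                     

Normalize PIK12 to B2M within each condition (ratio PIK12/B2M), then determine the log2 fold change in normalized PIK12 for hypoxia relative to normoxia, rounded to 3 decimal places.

PIK12/B2M (normoxia) = 40218 / 1120 = 35.909
PIK12/B2M (hypoxia) = 45257 / 789.5 = 57.324
Fold change = 57.324 / 35.909 = 1.5964
log2(1.5964) = 0.6748

0.675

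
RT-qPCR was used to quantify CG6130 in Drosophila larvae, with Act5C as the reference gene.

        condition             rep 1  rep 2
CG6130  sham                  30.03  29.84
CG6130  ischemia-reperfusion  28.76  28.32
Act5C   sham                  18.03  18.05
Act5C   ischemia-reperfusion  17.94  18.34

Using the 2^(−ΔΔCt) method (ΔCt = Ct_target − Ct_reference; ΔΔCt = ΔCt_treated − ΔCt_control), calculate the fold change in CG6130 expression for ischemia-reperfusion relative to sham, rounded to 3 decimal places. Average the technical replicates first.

2.819

Mean Ct: CG6130 sham 29.935; CG6130 ischemia-reperfusion 28.540; Act5C sham 18.040; Act5C ischemia-reperfusion 18.140
ΔCt(sham) = 29.935 − 18.040 = 11.895
ΔCt(ischemia-reperfusion) = 28.540 − 18.140 = 10.400
ΔΔCt = 10.400 − 11.895 = -1.495
Fold change = 2^(−(-1.495)) = 2^1.495 = 2.8186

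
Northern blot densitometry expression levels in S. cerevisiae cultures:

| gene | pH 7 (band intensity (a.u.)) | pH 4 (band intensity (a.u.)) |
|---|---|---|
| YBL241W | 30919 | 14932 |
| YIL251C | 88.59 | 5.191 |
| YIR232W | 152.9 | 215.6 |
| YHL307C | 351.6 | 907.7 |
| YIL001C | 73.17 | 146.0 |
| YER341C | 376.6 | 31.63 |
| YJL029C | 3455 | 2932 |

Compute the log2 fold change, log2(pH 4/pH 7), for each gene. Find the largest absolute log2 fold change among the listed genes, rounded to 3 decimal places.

log2(14932/30919) = -1.050  (YBL241W)
log2(5.191/88.59) = -4.093  (YIL251C)
log2(215.6/152.9) = 0.496  (YIR232W)
log2(907.7/351.6) = 1.368  (YHL307C)
log2(146.0/73.17) = 0.997  (YIL001C)
log2(31.63/376.6) = -3.574  (YER341C)
log2(2932/3455) = -0.237  (YJL029C)
The largest magnitude belongs to YIL251C.

4.093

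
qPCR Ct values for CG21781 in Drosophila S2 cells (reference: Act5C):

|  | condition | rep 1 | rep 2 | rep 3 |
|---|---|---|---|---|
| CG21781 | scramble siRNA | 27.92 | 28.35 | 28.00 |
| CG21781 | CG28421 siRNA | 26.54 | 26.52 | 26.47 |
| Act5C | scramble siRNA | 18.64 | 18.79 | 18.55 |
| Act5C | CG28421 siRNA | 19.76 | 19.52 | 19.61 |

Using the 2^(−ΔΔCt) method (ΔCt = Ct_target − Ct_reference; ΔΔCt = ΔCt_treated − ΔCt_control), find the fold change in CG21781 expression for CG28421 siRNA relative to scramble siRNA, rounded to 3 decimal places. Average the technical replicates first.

Mean Ct: CG21781 scramble siRNA 28.090; CG21781 CG28421 siRNA 26.510; Act5C scramble siRNA 18.660; Act5C CG28421 siRNA 19.630
ΔCt(scramble siRNA) = 28.090 − 18.660 = 9.430
ΔCt(CG28421 siRNA) = 26.510 − 19.630 = 6.880
ΔΔCt = 6.880 − 9.430 = -2.550
Fold change = 2^(−(-2.550)) = 2^2.550 = 5.8563

5.856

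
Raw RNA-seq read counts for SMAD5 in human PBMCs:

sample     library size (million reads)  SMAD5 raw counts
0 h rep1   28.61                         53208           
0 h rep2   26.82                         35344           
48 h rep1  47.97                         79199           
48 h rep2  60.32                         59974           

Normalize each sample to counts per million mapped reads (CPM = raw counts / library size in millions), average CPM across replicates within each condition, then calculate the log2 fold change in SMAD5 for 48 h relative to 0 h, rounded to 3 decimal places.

-0.265

CPM(0 h rep1) = 53208 / 28.61 = 1859.7693
CPM(0 h rep2) = 35344 / 26.82 = 1317.8225
CPM(48 h rep1) = 79199 / 47.97 = 1651.0110
CPM(48 h rep2) = 59974 / 60.32 = 994.2639
mean CPM(0 h) = 1588.7959; mean CPM(48 h) = 1322.6375
Fold change = 1322.6375 / 1588.7959 = 0.83248
log2(0.83248) = -0.2645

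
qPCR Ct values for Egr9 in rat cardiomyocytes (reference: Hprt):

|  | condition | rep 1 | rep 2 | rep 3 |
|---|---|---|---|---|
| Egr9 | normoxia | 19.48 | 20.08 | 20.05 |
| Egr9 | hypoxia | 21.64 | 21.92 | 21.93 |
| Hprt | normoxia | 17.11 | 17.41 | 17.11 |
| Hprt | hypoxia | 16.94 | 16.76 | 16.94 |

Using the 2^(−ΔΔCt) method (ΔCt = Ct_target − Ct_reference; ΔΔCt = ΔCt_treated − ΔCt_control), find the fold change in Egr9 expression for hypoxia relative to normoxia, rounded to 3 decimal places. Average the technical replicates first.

Mean Ct: Egr9 normoxia 19.870; Egr9 hypoxia 21.830; Hprt normoxia 17.210; Hprt hypoxia 16.880
ΔCt(normoxia) = 19.870 − 17.210 = 2.660
ΔCt(hypoxia) = 21.830 − 16.880 = 4.950
ΔΔCt = 4.950 − 2.660 = 2.290
Fold change = 2^(−2.290) = 0.2045

0.204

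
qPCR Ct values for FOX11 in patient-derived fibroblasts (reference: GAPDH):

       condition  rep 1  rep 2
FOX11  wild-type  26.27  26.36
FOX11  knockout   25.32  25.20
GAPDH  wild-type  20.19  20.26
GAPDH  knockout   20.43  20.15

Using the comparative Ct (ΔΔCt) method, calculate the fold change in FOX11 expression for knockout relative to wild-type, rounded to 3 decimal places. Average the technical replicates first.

2.173

Mean Ct: FOX11 wild-type 26.315; FOX11 knockout 25.260; GAPDH wild-type 20.225; GAPDH knockout 20.290
ΔCt(wild-type) = 26.315 − 20.225 = 6.090
ΔCt(knockout) = 25.260 − 20.290 = 4.970
ΔΔCt = 4.970 − 6.090 = -1.120
Fold change = 2^(−(-1.120)) = 2^1.120 = 2.1735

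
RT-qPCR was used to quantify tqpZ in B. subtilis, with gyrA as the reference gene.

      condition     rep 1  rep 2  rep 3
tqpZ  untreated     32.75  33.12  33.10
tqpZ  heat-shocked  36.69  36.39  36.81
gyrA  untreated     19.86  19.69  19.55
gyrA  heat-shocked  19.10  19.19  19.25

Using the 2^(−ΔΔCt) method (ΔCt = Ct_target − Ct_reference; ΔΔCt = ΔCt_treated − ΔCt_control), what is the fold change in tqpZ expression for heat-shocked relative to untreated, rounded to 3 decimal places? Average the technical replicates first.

0.056

Mean Ct: tqpZ untreated 32.990; tqpZ heat-shocked 36.630; gyrA untreated 19.700; gyrA heat-shocked 19.180
ΔCt(untreated) = 32.990 − 19.700 = 13.290
ΔCt(heat-shocked) = 36.630 − 19.180 = 17.450
ΔΔCt = 17.450 − 13.290 = 4.160
Fold change = 2^(−4.160) = 0.0559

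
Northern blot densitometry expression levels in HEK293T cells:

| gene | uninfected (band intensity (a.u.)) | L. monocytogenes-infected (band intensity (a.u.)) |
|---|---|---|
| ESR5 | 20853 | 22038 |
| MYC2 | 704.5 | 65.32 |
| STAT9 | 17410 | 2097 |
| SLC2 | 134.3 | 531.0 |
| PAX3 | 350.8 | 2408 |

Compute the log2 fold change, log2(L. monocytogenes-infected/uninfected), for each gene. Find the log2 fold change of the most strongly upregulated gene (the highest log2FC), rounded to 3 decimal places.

log2(22038/20853) = 0.080  (ESR5)
log2(65.32/704.5) = -3.431  (MYC2)
log2(2097/17410) = -3.054  (STAT9)
log2(531.0/134.3) = 1.983  (SLC2)
log2(2408/350.8) = 2.779  (PAX3)
PAX3 is most strongly upregulated.

2.779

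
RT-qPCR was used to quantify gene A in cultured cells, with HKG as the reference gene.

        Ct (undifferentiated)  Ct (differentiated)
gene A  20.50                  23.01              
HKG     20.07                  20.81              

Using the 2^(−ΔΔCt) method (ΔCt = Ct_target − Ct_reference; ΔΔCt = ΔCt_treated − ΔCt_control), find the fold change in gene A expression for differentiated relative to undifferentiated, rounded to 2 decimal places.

ΔCt(undifferentiated) = 20.500 − 20.070 = 0.430
ΔCt(differentiated) = 23.010 − 20.810 = 2.200
ΔΔCt = 2.200 − 0.430 = 1.770
Fold change = 2^(−1.770) = 0.293

0.29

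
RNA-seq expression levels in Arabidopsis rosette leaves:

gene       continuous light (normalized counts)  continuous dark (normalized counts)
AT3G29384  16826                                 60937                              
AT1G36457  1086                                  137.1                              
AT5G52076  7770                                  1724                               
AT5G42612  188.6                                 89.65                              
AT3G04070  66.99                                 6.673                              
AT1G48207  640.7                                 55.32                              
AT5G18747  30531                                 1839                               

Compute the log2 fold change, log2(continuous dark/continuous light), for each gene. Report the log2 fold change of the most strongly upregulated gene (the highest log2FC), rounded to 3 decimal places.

1.857

log2(60937/16826) = 1.857  (AT3G29384)
log2(137.1/1086) = -2.986  (AT1G36457)
log2(1724/7770) = -2.172  (AT5G52076)
log2(89.65/188.6) = -1.073  (AT5G42612)
log2(6.673/66.99) = -3.328  (AT3G04070)
log2(55.32/640.7) = -3.534  (AT1G48207)
log2(1839/30531) = -4.053  (AT5G18747)
AT3G29384 is most strongly upregulated.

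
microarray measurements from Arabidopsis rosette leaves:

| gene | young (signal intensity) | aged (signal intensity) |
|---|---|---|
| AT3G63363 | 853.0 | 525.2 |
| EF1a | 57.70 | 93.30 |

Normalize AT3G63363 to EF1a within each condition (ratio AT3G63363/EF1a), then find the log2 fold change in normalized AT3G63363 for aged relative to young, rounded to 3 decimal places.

AT3G63363/EF1a (young) = 853.0 / 57.70 = 14.783
AT3G63363/EF1a (aged) = 525.2 / 93.30 = 5.6292
Fold change = 5.6292 / 14.783 = 0.3808
log2(0.3808) = -1.3930

-1.393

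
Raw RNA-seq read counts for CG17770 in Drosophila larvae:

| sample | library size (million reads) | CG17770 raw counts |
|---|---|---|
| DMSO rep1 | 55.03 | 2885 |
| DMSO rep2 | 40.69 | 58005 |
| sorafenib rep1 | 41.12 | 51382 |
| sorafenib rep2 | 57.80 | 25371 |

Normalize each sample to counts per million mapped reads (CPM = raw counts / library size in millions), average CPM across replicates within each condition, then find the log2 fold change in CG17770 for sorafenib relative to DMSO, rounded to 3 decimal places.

CPM(DMSO rep1) = 2885 / 55.03 = 52.4259
CPM(DMSO rep2) = 58005 / 40.69 = 1425.5345
CPM(sorafenib rep1) = 51382 / 41.12 = 1249.5623
CPM(sorafenib rep2) = 25371 / 57.80 = 438.9446
mean CPM(DMSO) = 738.9802; mean CPM(sorafenib) = 844.2534
Fold change = 844.2534 / 738.9802 = 1.14246
log2(1.14246) = 0.1921

0.192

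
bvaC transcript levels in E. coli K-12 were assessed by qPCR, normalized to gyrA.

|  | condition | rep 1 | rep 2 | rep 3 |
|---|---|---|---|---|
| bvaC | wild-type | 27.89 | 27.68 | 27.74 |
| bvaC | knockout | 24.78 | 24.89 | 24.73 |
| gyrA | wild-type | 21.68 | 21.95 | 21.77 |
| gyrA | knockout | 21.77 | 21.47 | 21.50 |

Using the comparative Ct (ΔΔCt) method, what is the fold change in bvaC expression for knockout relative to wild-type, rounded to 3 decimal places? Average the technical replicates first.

6.727

Mean Ct: bvaC wild-type 27.770; bvaC knockout 24.800; gyrA wild-type 21.800; gyrA knockout 21.580
ΔCt(wild-type) = 27.770 − 21.800 = 5.970
ΔCt(knockout) = 24.800 − 21.580 = 3.220
ΔΔCt = 3.220 − 5.970 = -2.750
Fold change = 2^(−(-2.750)) = 2^2.750 = 6.7272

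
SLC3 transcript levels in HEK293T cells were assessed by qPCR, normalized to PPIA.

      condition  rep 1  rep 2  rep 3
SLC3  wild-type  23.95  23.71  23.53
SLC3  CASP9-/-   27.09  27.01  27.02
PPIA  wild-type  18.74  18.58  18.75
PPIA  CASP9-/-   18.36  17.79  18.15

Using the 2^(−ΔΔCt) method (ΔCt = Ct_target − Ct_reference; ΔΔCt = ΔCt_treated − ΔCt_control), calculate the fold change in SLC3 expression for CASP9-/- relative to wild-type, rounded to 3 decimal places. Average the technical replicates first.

0.067

Mean Ct: SLC3 wild-type 23.730; SLC3 CASP9-/- 27.040; PPIA wild-type 18.690; PPIA CASP9-/- 18.100
ΔCt(wild-type) = 23.730 − 18.690 = 5.040
ΔCt(CASP9-/-) = 27.040 − 18.100 = 8.940
ΔΔCt = 8.940 − 5.040 = 3.900
Fold change = 2^(−3.900) = 0.0670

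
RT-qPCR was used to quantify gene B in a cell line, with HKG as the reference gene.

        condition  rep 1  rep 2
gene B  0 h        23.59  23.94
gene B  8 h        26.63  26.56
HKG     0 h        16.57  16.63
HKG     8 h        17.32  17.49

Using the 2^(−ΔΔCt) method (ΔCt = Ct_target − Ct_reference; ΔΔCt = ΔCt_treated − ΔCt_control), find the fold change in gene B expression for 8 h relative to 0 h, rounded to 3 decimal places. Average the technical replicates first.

Mean Ct: gene B 0 h 23.765; gene B 8 h 26.595; HKG 0 h 16.600; HKG 8 h 17.405
ΔCt(0 h) = 23.765 − 16.600 = 7.165
ΔCt(8 h) = 26.595 − 17.405 = 9.190
ΔΔCt = 9.190 − 7.165 = 2.025
Fold change = 2^(−2.025) = 0.2457

0.246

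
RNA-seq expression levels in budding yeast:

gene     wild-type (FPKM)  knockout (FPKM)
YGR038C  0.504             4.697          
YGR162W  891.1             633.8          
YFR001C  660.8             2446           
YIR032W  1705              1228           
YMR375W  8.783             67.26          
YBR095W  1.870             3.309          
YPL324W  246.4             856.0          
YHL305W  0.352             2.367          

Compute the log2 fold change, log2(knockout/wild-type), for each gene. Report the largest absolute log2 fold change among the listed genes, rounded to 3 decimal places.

3.220

log2(4.697/0.504) = 3.220  (YGR038C)
log2(633.8/891.1) = -0.492  (YGR162W)
log2(2446/660.8) = 1.888  (YFR001C)
log2(1228/1705) = -0.473  (YIR032W)
log2(67.26/8.783) = 2.937  (YMR375W)
log2(3.309/1.870) = 0.823  (YBR095W)
log2(856.0/246.4) = 1.797  (YPL324W)
log2(2.367/0.352) = 2.749  (YHL305W)
The largest magnitude belongs to YGR038C.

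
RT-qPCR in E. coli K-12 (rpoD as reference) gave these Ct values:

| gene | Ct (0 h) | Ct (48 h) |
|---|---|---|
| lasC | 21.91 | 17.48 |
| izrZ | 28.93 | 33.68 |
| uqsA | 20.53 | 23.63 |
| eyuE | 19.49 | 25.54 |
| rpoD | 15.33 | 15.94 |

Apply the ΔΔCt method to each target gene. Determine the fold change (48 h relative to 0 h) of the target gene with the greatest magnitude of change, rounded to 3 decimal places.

lasC: ΔΔCt = (17.48−15.94) − (21.91−15.33) = 1.54 − 6.58 = -5.04; fold change = 2^5.04 = 32.900
izrZ: ΔΔCt = (33.68−15.94) − (28.93−15.33) = 17.74 − 13.60 = 4.14; fold change = 2^-4.14 = 0.057
uqsA: ΔΔCt = (23.63−15.94) − (20.53−15.33) = 7.69 − 5.20 = 2.49; fold change = 2^-2.49 = 0.178
eyuE: ΔΔCt = (25.54−15.94) − (19.49−15.33) = 9.60 − 4.16 = 5.44; fold change = 2^-5.44 = 0.023
eyuE has the largest |ΔΔCt| = 5.44.

0.023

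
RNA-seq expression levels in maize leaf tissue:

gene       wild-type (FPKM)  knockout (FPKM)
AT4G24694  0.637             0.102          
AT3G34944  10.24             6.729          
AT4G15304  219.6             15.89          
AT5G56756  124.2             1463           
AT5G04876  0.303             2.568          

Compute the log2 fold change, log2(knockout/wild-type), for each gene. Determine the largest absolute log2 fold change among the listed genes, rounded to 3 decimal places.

log2(0.102/0.637) = -2.643  (AT4G24694)
log2(6.729/10.24) = -0.606  (AT3G34944)
log2(15.89/219.6) = -3.789  (AT4G15304)
log2(1463/124.2) = 3.558  (AT5G56756)
log2(2.568/0.303) = 3.083  (AT5G04876)
The largest magnitude belongs to AT4G15304.

3.789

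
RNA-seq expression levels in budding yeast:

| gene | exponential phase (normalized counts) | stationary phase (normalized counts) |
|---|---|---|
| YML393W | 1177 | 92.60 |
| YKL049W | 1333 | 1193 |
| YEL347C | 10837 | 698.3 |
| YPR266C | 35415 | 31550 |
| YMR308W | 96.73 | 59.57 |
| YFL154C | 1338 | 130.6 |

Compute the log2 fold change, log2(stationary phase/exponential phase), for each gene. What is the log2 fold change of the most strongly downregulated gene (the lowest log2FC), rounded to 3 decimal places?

-3.956

log2(92.60/1177) = -3.668  (YML393W)
log2(1193/1333) = -0.160  (YKL049W)
log2(698.3/10837) = -3.956  (YEL347C)
log2(31550/35415) = -0.167  (YPR266C)
log2(59.57/96.73) = -0.699  (YMR308W)
log2(130.6/1338) = -3.357  (YFL154C)
YEL347C is most strongly downregulated.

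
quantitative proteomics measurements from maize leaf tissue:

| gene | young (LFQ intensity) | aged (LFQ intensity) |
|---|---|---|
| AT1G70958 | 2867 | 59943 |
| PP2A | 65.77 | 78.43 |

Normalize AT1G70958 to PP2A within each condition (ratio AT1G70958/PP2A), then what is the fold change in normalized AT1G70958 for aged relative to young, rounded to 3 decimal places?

AT1G70958/PP2A (young) = 2867 / 65.77 = 43.591
AT1G70958/PP2A (aged) = 59943 / 78.43 = 764.29
Fold change = 764.29 / 43.591 = 17.5330

17.533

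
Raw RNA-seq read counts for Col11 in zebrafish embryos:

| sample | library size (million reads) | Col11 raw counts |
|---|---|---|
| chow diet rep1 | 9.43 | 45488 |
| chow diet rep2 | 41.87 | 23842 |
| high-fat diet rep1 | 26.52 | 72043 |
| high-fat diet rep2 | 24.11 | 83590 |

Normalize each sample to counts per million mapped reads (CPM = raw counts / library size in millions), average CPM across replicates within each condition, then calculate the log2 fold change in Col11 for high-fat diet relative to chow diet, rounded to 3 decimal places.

0.197

CPM(chow diet rep1) = 45488 / 9.43 = 4823.7540
CPM(chow diet rep2) = 23842 / 41.87 = 569.4292
CPM(high-fat diet rep1) = 72043 / 26.52 = 2716.5535
CPM(high-fat diet rep2) = 83590 / 24.11 = 3467.0261
mean CPM(chow diet) = 2696.5916; mean CPM(high-fat diet) = 3091.7898
Fold change = 3091.7898 / 2696.5916 = 1.14655
log2(1.14655) = 0.1973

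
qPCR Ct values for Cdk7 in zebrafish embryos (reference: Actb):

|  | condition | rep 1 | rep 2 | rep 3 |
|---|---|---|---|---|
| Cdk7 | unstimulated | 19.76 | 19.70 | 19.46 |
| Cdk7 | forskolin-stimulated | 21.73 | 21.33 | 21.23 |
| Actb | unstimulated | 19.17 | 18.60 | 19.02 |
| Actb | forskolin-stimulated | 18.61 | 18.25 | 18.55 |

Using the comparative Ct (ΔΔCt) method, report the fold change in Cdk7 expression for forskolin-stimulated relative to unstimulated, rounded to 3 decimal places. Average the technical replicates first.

Mean Ct: Cdk7 unstimulated 19.640; Cdk7 forskolin-stimulated 21.430; Actb unstimulated 18.930; Actb forskolin-stimulated 18.470
ΔCt(unstimulated) = 19.640 − 18.930 = 0.710
ΔCt(forskolin-stimulated) = 21.430 − 18.470 = 2.960
ΔΔCt = 2.960 − 0.710 = 2.250
Fold change = 2^(−2.250) = 0.2102

0.210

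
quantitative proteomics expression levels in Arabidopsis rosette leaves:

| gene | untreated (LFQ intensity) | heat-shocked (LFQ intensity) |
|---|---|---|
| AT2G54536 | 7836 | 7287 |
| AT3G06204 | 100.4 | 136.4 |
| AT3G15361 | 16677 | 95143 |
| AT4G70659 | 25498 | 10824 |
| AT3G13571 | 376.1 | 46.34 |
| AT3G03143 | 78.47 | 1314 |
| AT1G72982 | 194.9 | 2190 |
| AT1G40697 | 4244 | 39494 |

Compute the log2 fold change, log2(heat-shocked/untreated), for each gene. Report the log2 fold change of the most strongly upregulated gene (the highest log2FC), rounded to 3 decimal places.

log2(7287/7836) = -0.105  (AT2G54536)
log2(136.4/100.4) = 0.442  (AT3G06204)
log2(95143/16677) = 2.512  (AT3G15361)
log2(10824/25498) = -1.236  (AT4G70659)
log2(46.34/376.1) = -3.021  (AT3G13571)
log2(1314/78.47) = 4.066  (AT3G03143)
log2(2190/194.9) = 3.490  (AT1G72982)
log2(39494/4244) = 3.218  (AT1G40697)
AT3G03143 is most strongly upregulated.

4.066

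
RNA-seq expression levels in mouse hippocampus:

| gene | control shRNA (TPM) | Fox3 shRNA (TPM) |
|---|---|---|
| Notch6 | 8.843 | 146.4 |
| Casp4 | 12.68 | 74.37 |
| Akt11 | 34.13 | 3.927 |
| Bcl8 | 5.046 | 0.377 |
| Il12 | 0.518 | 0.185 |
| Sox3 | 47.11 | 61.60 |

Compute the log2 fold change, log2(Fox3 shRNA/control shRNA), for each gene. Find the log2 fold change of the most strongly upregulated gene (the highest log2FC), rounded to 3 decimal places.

4.049

log2(146.4/8.843) = 4.049  (Notch6)
log2(74.37/12.68) = 2.552  (Casp4)
log2(3.927/34.13) = -3.120  (Akt11)
log2(0.377/5.046) = -3.743  (Bcl8)
log2(0.185/0.518) = -1.485  (Il12)
log2(61.60/47.11) = 0.387  (Sox3)
Notch6 is most strongly upregulated.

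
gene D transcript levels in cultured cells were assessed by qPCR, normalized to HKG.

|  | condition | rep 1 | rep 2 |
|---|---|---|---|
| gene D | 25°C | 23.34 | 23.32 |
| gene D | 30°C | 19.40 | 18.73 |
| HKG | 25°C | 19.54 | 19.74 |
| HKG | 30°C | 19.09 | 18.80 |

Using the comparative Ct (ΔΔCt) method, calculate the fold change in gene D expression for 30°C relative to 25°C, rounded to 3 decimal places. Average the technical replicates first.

11.876

Mean Ct: gene D 25°C 23.330; gene D 30°C 19.065; HKG 25°C 19.640; HKG 30°C 18.945
ΔCt(25°C) = 23.330 − 19.640 = 3.690
ΔCt(30°C) = 19.065 − 18.945 = 0.120
ΔΔCt = 0.120 − 3.690 = -3.570
Fold change = 2^(−(-3.570)) = 2^3.570 = 11.8762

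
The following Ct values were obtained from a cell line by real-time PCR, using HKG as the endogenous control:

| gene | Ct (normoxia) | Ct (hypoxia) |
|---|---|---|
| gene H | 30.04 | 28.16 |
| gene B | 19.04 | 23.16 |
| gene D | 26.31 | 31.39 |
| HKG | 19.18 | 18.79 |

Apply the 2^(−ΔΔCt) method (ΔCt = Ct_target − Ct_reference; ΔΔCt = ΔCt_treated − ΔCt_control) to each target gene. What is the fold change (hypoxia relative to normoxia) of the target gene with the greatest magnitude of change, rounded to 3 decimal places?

0.023

gene H: ΔΔCt = (28.16−18.79) − (30.04−19.18) = 9.37 − 10.86 = -1.49; fold change = 2^1.49 = 2.809
gene B: ΔΔCt = (23.16−18.79) − (19.04−19.18) = 4.37 − (-0.14) = 4.51; fold change = 2^-4.51 = 0.044
gene D: ΔΔCt = (31.39−18.79) − (26.31−19.18) = 12.60 − 7.13 = 5.47; fold change = 2^-5.47 = 0.023
gene D has the largest |ΔΔCt| = 5.47.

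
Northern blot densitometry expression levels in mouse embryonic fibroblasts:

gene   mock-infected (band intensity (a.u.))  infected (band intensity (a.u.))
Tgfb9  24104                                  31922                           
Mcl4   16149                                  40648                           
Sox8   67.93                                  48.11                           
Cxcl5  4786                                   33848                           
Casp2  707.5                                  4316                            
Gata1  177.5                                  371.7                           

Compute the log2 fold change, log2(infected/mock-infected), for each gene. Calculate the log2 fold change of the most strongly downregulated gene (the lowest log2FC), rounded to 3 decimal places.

-0.498

log2(31922/24104) = 0.405  (Tgfb9)
log2(40648/16149) = 1.332  (Mcl4)
log2(48.11/67.93) = -0.498  (Sox8)
log2(33848/4786) = 2.822  (Cxcl5)
log2(4316/707.5) = 2.609  (Casp2)
log2(371.7/177.5) = 1.066  (Gata1)
Sox8 is most strongly downregulated.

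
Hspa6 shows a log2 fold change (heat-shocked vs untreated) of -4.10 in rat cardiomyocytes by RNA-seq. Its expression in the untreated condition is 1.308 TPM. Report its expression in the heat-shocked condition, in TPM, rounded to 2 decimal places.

Fold change = 2^(-4.10) = 0.0583
heat-shocked expression = 1.308 × 0.0583 = 0.08

0.08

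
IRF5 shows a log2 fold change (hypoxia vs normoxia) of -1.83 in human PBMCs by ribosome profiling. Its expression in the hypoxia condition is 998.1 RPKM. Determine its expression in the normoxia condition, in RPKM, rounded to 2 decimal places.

3548.62

Fold change = 2^(-1.83) = 0.2813
normoxia expression = 998.1 / 0.2813 = 3548.62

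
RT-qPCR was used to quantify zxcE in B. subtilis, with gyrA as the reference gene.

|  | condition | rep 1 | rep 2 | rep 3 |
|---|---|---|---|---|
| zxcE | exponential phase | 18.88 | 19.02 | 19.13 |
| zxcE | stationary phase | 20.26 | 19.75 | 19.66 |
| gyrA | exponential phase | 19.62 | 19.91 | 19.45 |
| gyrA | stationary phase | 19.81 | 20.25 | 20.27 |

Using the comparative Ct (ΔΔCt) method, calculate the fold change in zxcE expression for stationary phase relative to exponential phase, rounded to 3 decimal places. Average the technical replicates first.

Mean Ct: zxcE exponential phase 19.010; zxcE stationary phase 19.890; gyrA exponential phase 19.660; gyrA stationary phase 20.110
ΔCt(exponential phase) = 19.010 − 19.660 = -0.650
ΔCt(stationary phase) = 19.890 − 20.110 = -0.220
ΔΔCt = -0.220 − (-0.650) = 0.430
Fold change = 2^(−0.430) = 0.7423

0.742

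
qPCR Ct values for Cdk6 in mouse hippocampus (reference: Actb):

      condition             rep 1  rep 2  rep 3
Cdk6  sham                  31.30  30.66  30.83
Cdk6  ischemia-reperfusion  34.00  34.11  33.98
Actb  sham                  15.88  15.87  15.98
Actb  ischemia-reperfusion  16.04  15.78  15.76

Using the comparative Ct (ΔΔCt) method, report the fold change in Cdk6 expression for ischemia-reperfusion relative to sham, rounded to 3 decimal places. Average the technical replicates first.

Mean Ct: Cdk6 sham 30.930; Cdk6 ischemia-reperfusion 34.030; Actb sham 15.910; Actb ischemia-reperfusion 15.860
ΔCt(sham) = 30.930 − 15.910 = 15.020
ΔCt(ischemia-reperfusion) = 34.030 − 15.860 = 18.170
ΔΔCt = 18.170 − 15.020 = 3.150
Fold change = 2^(−3.150) = 0.1127

0.113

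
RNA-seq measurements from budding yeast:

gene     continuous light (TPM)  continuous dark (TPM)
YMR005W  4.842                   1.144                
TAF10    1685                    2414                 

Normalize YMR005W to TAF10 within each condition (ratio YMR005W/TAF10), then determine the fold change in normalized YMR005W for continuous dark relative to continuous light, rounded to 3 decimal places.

0.165

YMR005W/TAF10 (continuous light) = 4.842 / 1685 = 0.0028736
YMR005W/TAF10 (continuous dark) = 1.144 / 2414 = 0.0004739
Fold change = 0.0004739 / 0.0028736 = 0.1649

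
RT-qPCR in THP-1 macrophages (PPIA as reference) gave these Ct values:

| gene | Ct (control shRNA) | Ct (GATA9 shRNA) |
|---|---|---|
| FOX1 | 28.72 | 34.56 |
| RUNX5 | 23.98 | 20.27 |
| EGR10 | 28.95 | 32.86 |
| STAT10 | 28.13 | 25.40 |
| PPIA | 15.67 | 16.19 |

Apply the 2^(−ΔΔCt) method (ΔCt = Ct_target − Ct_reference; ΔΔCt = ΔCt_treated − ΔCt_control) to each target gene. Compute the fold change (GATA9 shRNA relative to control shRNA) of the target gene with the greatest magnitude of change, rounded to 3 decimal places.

0.025

FOX1: ΔΔCt = (34.56−16.19) − (28.72−15.67) = 18.37 − 13.05 = 5.32; fold change = 2^-5.32 = 0.025
RUNX5: ΔΔCt = (20.27−16.19) − (23.98−15.67) = 4.08 − 8.31 = -4.23; fold change = 2^4.23 = 18.765
EGR10: ΔΔCt = (32.86−16.19) − (28.95−15.67) = 16.67 − 13.28 = 3.39; fold change = 2^-3.39 = 0.095
STAT10: ΔΔCt = (25.40−16.19) − (28.13−15.67) = 9.21 − 12.46 = -3.25; fold change = 2^3.25 = 9.514
FOX1 has the largest |ΔΔCt| = 5.32.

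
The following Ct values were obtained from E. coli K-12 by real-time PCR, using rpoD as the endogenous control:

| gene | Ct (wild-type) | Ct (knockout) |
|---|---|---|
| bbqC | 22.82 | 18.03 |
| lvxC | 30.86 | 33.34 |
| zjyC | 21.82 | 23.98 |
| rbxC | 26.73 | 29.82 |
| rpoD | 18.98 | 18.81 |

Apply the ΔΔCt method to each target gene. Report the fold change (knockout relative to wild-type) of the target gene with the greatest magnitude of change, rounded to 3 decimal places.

bbqC: ΔΔCt = (18.03−18.81) − (22.82−18.98) = -0.78 − 3.84 = -4.62; fold change = 2^4.62 = 24.590
lvxC: ΔΔCt = (33.34−18.81) − (30.86−18.98) = 14.53 − 11.88 = 2.65; fold change = 2^-2.65 = 0.159
zjyC: ΔΔCt = (23.98−18.81) − (21.82−18.98) = 5.17 − 2.84 = 2.33; fold change = 2^-2.33 = 0.199
rbxC: ΔΔCt = (29.82−18.81) − (26.73−18.98) = 11.01 − 7.75 = 3.26; fold change = 2^-3.26 = 0.104
bbqC has the largest |ΔΔCt| = 4.62.

24.590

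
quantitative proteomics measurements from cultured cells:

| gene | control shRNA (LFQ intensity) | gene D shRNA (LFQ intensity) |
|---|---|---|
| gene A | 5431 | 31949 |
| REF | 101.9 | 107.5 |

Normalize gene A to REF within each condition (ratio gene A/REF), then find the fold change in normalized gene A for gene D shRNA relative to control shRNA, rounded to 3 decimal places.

gene A/REF (control shRNA) = 5431 / 101.9 = 53.297
gene A/REF (gene D shRNA) = 31949 / 107.5 = 297.2
Fold change = 297.2 / 53.297 = 5.5763

5.576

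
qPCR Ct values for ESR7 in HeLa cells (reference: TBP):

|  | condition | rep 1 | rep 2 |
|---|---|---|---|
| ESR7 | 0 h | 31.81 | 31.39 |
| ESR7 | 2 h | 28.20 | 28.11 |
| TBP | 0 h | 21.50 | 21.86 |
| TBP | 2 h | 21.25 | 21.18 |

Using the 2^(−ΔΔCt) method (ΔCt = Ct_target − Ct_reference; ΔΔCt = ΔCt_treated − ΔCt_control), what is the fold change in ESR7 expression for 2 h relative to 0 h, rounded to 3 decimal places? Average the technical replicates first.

7.890

Mean Ct: ESR7 0 h 31.600; ESR7 2 h 28.155; TBP 0 h 21.680; TBP 2 h 21.215
ΔCt(0 h) = 31.600 − 21.680 = 9.920
ΔCt(2 h) = 28.155 − 21.215 = 6.940
ΔΔCt = 6.940 − 9.920 = -2.980
Fold change = 2^(−(-2.980)) = 2^2.980 = 7.8899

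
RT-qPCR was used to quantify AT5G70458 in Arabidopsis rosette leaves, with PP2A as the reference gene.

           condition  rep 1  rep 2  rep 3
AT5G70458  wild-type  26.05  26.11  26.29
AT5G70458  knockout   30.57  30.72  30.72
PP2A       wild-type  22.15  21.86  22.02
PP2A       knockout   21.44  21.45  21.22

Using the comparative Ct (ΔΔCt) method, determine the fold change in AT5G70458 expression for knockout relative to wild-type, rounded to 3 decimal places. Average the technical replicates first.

Mean Ct: AT5G70458 wild-type 26.150; AT5G70458 knockout 30.670; PP2A wild-type 22.010; PP2A knockout 21.370
ΔCt(wild-type) = 26.150 − 22.010 = 4.140
ΔCt(knockout) = 30.670 − 21.370 = 9.300
ΔΔCt = 9.300 − 4.140 = 5.160
Fold change = 2^(−5.160) = 0.0280

0.028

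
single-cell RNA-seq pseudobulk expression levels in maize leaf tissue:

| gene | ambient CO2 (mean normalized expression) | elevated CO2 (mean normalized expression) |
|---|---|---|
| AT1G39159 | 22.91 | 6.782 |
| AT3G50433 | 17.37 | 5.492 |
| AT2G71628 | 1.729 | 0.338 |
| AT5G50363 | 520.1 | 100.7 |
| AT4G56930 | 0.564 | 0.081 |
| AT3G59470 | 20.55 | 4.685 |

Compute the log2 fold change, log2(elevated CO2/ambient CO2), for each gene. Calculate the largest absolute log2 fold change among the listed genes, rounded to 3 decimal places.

log2(6.782/22.91) = -1.756  (AT1G39159)
log2(5.492/17.37) = -1.661  (AT3G50433)
log2(0.338/1.729) = -2.355  (AT2G71628)
log2(100.7/520.1) = -2.369  (AT5G50363)
log2(0.081/0.564) = -2.800  (AT4G56930)
log2(4.685/20.55) = -2.133  (AT3G59470)
The largest magnitude belongs to AT4G56930.

2.800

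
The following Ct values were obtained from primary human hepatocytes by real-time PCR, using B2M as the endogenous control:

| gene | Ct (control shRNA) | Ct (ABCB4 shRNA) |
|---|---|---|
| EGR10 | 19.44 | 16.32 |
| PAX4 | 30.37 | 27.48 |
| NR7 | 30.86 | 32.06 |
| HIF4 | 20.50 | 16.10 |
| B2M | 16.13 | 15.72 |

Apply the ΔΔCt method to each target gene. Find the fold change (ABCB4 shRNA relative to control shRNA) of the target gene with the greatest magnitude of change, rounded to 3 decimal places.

15.889

EGR10: ΔΔCt = (16.32−15.72) − (19.44−16.13) = 0.60 − 3.31 = -2.71; fold change = 2^2.71 = 6.543
PAX4: ΔΔCt = (27.48−15.72) − (30.37−16.13) = 11.76 − 14.24 = -2.48; fold change = 2^2.48 = 5.579
NR7: ΔΔCt = (32.06−15.72) − (30.86−16.13) = 16.34 − 14.73 = 1.61; fold change = 2^-1.61 = 0.328
HIF4: ΔΔCt = (16.10−15.72) − (20.50−16.13) = 0.38 − 4.37 = -3.99; fold change = 2^3.99 = 15.889
HIF4 has the largest |ΔΔCt| = 3.99.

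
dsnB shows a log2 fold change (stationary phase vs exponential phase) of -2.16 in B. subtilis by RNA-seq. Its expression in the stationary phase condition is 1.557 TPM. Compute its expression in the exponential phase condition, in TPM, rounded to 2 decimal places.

6.96

Fold change = 2^(-2.16) = 0.2238
exponential phase expression = 1.557 / 0.2238 = 6.96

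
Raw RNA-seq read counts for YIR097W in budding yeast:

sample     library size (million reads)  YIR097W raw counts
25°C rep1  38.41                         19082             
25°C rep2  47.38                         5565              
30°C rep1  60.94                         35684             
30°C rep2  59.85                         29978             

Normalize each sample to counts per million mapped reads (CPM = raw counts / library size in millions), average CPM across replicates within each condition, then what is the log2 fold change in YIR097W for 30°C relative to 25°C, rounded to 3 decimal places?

0.823

CPM(25°C rep1) = 19082 / 38.41 = 496.7977
CPM(25°C rep2) = 5565 / 47.38 = 117.4546
CPM(30°C rep1) = 35684 / 60.94 = 585.5596
CPM(30°C rep2) = 29978 / 59.85 = 500.8855
mean CPM(25°C) = 307.1262; mean CPM(30°C) = 543.2226
Fold change = 543.2226 / 307.1262 = 1.76873
log2(1.76873) = 0.8227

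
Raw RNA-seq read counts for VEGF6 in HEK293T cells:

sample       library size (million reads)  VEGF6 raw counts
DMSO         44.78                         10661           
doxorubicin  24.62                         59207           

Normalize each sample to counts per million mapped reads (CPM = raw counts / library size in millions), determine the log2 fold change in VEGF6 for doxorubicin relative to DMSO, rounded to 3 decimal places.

CPM(DMSO) = 10661 / 44.78 = 238.0750
CPM(doxorubicin) = 59207 / 24.62 = 2404.8335
Fold change = 2404.8335 / 238.0750 = 10.10116
log2(10.10116) = 3.3364

3.336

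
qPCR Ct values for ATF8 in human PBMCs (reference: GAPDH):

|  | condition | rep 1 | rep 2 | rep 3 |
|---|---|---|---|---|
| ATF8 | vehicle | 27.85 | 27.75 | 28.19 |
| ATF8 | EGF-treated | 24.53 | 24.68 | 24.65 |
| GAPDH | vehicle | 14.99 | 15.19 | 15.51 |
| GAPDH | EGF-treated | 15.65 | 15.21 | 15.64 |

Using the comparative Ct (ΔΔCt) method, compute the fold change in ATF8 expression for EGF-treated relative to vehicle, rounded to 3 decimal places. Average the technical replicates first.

11.959

Mean Ct: ATF8 vehicle 27.930; ATF8 EGF-treated 24.620; GAPDH vehicle 15.230; GAPDH EGF-treated 15.500
ΔCt(vehicle) = 27.930 − 15.230 = 12.700
ΔCt(EGF-treated) = 24.620 − 15.500 = 9.120
ΔΔCt = 9.120 − 12.700 = -3.580
Fold change = 2^(−(-3.580)) = 2^3.580 = 11.9588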